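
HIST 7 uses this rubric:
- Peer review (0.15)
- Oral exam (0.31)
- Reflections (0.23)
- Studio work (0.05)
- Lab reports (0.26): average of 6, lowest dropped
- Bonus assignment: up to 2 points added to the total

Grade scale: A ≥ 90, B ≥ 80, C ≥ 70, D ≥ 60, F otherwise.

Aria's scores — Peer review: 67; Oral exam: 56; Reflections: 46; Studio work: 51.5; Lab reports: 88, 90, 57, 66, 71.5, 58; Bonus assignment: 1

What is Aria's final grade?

D

Lab reports: drop 57 → average of remaining 5 = 373.5/5 = 74.7
Weighted total:
  Peer review 67 × 0.15 = 10.05
  Oral exam 56 × 0.31 = 17.36
  Reflections 46 × 0.23 = 10.58
  Studio work 51.5 × 0.05 = 2.575
  Lab reports 74.7 × 0.26 = 19.422
Sum = 59.987
Bonus assignment: 59.987 + 1 = 60.987
60.987 is ≥ 60 and < 70 → D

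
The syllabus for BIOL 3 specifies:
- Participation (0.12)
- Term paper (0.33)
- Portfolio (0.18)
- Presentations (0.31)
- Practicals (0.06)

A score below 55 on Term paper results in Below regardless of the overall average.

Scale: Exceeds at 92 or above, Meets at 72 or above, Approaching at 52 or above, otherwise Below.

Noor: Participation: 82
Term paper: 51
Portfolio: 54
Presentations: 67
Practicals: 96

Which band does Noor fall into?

Term paper score 51 < 55: minimum not met.
Weighted total:
  Participation 82 × 0.12 = 9.84
  Term paper 51 × 0.33 = 16.83
  Portfolio 54 × 0.18 = 9.72
  Presentations 67 × 0.31 = 20.77
  Practicals 96 × 0.06 = 5.76
Sum = 62.92
Because the Term paper minimum was not met, the result is Below.

Below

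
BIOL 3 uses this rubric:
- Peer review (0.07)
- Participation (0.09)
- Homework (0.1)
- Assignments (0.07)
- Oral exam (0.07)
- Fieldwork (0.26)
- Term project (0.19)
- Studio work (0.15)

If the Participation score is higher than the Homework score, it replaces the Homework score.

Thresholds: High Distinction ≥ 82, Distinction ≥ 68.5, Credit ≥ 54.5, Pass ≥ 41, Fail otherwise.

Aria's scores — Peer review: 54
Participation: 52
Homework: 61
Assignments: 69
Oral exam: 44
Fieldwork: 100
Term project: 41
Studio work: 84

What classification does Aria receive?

Participation (52) ≤ Homework (61), so Homework stays at 61.
Weighted total:
  Peer review 54 × 0.07 = 3.78
  Participation 52 × 0.09 = 4.68
  Homework 61 × 0.1 = 6.1
  Assignments 69 × 0.07 = 4.83
  Oral exam 44 × 0.07 = 3.08
  Fieldwork 100 × 0.26 = 26
  Term project 41 × 0.19 = 7.79
  Studio work 84 × 0.15 = 12.6
Sum = 68.86
68.86 is ≥ 68.5 and < 82 → Distinction

Distinction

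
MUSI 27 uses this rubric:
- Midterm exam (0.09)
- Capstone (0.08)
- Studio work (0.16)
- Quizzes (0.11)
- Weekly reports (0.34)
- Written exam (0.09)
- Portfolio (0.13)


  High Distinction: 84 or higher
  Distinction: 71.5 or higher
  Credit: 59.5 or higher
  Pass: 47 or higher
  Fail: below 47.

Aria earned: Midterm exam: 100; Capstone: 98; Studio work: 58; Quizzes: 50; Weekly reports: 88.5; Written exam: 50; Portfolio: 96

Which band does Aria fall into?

Weighted total:
  Midterm exam 100 × 0.09 = 9
  Capstone 98 × 0.08 = 7.84
  Studio work 58 × 0.16 = 9.28
  Quizzes 50 × 0.11 = 5.5
  Weekly reports 88.5 × 0.34 = 30.09
  Written exam 50 × 0.09 = 4.5
  Portfolio 96 × 0.13 = 12.48
Sum = 78.69
78.69 is ≥ 71.5 and < 84 → Distinction

Distinction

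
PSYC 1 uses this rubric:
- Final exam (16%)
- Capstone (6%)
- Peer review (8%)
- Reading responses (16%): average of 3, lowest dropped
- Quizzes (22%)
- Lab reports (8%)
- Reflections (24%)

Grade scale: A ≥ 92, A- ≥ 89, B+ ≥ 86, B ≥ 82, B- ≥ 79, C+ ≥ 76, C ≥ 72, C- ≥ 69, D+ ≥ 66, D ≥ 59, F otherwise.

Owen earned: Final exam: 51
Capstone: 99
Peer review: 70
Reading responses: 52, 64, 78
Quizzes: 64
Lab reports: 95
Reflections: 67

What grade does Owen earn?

Reading responses: drop 52 → average of remaining 2 = 142/2 = 71
Weighted total:
  Final exam 51 × 0.16 = 8.16
  Capstone 99 × 0.06 = 5.94
  Peer review 70 × 0.08 = 5.6
  Reading responses 71 × 0.16 = 11.36
  Quizzes 64 × 0.22 = 14.08
  Lab reports 95 × 0.08 = 7.6
  Reflections 67 × 0.24 = 16.08
Sum = 68.82
68.82 is ≥ 66 and < 69 → D+

D+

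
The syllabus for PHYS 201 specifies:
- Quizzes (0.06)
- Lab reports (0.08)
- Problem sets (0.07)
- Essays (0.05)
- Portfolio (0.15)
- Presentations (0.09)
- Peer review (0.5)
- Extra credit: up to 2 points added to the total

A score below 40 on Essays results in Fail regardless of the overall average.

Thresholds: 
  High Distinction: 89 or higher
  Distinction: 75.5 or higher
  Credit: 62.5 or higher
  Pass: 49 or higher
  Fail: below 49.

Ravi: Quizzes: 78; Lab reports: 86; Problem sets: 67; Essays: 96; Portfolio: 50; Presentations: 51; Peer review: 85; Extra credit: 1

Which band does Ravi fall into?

Essays score 96 ≥ 40: minimum met.
Weighted total:
  Quizzes 78 × 0.06 = 4.68
  Lab reports 86 × 0.08 = 6.88
  Problem sets 67 × 0.07 = 4.69
  Essays 96 × 0.05 = 4.8
  Portfolio 50 × 0.15 = 7.5
  Presentations 51 × 0.09 = 4.59
  Peer review 85 × 0.5 = 42.5
Sum = 75.64
Extra credit: 75.64 + 1 = 76.64
76.64 is ≥ 75.5 and < 89 → Distinction

Distinction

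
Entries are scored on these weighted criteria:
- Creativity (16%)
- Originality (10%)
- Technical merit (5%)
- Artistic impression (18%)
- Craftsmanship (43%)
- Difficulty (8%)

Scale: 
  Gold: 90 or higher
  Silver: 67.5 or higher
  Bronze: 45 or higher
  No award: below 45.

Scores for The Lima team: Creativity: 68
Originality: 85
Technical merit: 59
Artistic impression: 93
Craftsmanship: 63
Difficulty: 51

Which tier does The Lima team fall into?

Weighted total:
  Creativity 68 × 0.16 = 10.88
  Originality 85 × 0.1 = 8.5
  Technical merit 59 × 0.05 = 2.95
  Artistic impression 93 × 0.18 = 16.74
  Craftsmanship 63 × 0.43 = 27.09
  Difficulty 51 × 0.08 = 4.08
Sum = 70.24
70.24 is ≥ 67.5 and < 90 → Silver

Silver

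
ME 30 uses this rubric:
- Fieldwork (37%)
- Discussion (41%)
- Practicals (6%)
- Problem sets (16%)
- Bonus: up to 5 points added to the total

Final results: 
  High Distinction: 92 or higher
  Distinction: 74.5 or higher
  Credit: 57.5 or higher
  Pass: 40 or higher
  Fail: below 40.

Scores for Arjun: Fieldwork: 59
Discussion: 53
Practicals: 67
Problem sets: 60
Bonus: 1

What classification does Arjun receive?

Credit

Weighted total:
  Fieldwork 59 × 0.37 = 21.83
  Discussion 53 × 0.41 = 21.73
  Practicals 67 × 0.06 = 4.02
  Problem sets 60 × 0.16 = 9.6
Sum = 57.18
Bonus: 57.18 + 1 = 58.18
58.18 is ≥ 57.5 and < 74.5 → Credit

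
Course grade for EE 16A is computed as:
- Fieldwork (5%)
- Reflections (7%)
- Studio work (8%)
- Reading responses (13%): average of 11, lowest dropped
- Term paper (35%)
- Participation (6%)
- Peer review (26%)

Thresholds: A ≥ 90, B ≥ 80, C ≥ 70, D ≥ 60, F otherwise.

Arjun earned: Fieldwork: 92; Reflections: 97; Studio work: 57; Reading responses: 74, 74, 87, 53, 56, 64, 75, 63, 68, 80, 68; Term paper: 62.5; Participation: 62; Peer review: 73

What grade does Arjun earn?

D

Reading responses: drop 53 → average of remaining 10 = 709/10 = 70.9
Weighted total:
  Fieldwork 92 × 0.05 = 4.6
  Reflections 97 × 0.07 = 6.79
  Studio work 57 × 0.08 = 4.56
  Reading responses 70.9 × 0.13 = 9.217
  Term paper 62.5 × 0.35 = 21.875
  Participation 62 × 0.06 = 3.72
  Peer review 73 × 0.26 = 18.98
Sum = 69.742
69.742 is ≥ 60 and < 70 → D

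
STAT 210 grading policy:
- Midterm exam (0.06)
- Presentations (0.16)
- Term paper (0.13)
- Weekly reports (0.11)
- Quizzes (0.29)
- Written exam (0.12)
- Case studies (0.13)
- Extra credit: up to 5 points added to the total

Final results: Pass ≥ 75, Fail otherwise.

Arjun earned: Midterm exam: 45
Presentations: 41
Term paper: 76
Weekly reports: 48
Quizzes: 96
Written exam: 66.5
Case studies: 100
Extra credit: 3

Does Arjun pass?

Pass

Weighted total:
  Midterm exam 45 × 0.06 = 2.7
  Presentations 41 × 0.16 = 6.56
  Term paper 76 × 0.13 = 9.88
  Weekly reports 48 × 0.11 = 5.28
  Quizzes 96 × 0.29 = 27.84
  Written exam 66.5 × 0.12 = 7.98
  Case studies 100 × 0.13 = 13
Sum = 73.24
Extra credit: 73.24 + 3 = 76.24
76.24 ≥ 75 → Pass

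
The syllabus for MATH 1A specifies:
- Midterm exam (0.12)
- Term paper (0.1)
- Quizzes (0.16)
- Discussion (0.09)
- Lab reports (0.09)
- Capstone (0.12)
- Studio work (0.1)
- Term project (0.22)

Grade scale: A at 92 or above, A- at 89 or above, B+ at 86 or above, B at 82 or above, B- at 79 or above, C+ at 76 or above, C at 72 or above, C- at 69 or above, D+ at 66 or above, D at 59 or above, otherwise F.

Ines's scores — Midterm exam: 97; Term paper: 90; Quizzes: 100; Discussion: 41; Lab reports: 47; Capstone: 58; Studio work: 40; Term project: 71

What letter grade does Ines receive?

C-

Weighted total:
  Midterm exam 97 × 0.12 = 11.64
  Term paper 90 × 0.1 = 9
  Quizzes 100 × 0.16 = 16
  Discussion 41 × 0.09 = 3.69
  Lab reports 47 × 0.09 = 4.23
  Capstone 58 × 0.12 = 6.96
  Studio work 40 × 0.1 = 4
  Term project 71 × 0.22 = 15.62
Sum = 71.14
71.14 is ≥ 69 and < 72 → C-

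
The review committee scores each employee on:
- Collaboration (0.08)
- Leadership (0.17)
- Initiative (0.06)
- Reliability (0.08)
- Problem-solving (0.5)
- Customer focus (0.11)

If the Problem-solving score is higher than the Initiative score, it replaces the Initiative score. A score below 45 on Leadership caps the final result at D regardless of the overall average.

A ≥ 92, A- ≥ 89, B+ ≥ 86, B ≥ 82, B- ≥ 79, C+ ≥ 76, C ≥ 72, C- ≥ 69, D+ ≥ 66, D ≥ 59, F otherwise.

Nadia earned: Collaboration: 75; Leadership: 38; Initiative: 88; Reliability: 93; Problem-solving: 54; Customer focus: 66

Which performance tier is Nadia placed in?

Problem-solving (54) ≤ Initiative (88), so Initiative stays at 88.
Leadership score 38 < 45: minimum not met.
Weighted total:
  Collaboration 75 × 0.08 = 6
  Leadership 38 × 0.17 = 6.46
  Initiative 88 × 0.06 = 5.28
  Reliability 93 × 0.08 = 7.44
  Problem-solving 54 × 0.5 = 27
  Customer focus 66 × 0.11 = 7.26
Sum = 59.44
59.44 would be D; cap at D applies → D.

D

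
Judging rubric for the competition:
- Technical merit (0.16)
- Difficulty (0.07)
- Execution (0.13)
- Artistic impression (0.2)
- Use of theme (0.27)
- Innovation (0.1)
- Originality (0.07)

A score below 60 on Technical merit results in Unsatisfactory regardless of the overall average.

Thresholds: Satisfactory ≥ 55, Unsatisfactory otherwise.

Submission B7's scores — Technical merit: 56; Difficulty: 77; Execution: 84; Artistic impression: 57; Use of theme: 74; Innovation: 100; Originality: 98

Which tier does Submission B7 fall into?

Unsatisfactory

Technical merit score 56 < 60: minimum not met.
Weighted total:
  Technical merit 56 × 0.16 = 8.96
  Difficulty 77 × 0.07 = 5.39
  Execution 84 × 0.13 = 10.92
  Artistic impression 57 × 0.2 = 11.4
  Use of theme 74 × 0.27 = 19.98
  Innovation 100 × 0.1 = 10
  Originality 98 × 0.07 = 6.86
Sum = 73.51
Because the Technical merit minimum was not met, the result is Unsatisfactory.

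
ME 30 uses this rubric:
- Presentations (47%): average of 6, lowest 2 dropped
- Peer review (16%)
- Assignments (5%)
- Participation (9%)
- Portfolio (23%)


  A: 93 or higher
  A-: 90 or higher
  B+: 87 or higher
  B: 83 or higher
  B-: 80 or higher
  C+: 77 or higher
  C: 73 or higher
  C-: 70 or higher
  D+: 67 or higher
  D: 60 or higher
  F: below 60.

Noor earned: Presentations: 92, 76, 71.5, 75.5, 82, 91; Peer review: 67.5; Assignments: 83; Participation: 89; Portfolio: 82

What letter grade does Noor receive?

B-

Presentations: drop 71.5, 75.5 → average of remaining 4 = 341/4 = 85.25
Weighted total:
  Presentations 85.25 × 0.47 = 40.0675
  Peer review 67.5 × 0.16 = 10.8
  Assignments 83 × 0.05 = 4.15
  Participation 89 × 0.09 = 8.01
  Portfolio 82 × 0.23 = 18.86
Sum = 81.8875
81.8875 is ≥ 80 and < 83 → B-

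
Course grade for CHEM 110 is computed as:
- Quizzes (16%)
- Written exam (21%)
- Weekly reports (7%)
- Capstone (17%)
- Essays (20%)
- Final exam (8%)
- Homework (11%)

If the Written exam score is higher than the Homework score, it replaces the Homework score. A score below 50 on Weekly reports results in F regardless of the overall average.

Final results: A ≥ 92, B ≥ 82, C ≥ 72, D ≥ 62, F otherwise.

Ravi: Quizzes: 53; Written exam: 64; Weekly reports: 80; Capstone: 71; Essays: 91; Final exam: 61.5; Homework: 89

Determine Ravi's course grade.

C

Written exam (64) ≤ Homework (89), so Homework stays at 89.
Weekly reports score 80 ≥ 50: minimum met.
Weighted total:
  Quizzes 53 × 0.16 = 8.48
  Written exam 64 × 0.21 = 13.44
  Weekly reports 80 × 0.07 = 5.6
  Capstone 71 × 0.17 = 12.07
  Essays 91 × 0.2 = 18.2
  Final exam 61.5 × 0.08 = 4.92
  Homework 89 × 0.11 = 9.79
Sum = 72.5
72.5 is ≥ 72 and < 82 → C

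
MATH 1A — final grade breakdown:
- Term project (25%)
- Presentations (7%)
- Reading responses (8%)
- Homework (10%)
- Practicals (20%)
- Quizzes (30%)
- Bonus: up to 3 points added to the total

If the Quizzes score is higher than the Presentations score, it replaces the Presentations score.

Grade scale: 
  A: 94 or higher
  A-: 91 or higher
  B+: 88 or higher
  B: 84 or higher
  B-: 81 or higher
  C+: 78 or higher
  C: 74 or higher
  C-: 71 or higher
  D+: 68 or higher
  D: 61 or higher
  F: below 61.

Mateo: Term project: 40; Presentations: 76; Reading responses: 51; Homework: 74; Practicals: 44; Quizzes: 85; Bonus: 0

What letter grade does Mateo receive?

D

Quizzes (85) > Presentations (76), so Presentations counts as 85.
Weighted total:
  Term project 40 × 0.25 = 10
  Presentations 85 × 0.07 = 5.95
  Reading responses 51 × 0.08 = 4.08
  Homework 74 × 0.1 = 7.4
  Practicals 44 × 0.2 = 8.8
  Quizzes 85 × 0.3 = 25.5
Sum = 61.73
Bonus: 61.73 + 0 = 61.73
61.73 is ≥ 61 and < 68 → D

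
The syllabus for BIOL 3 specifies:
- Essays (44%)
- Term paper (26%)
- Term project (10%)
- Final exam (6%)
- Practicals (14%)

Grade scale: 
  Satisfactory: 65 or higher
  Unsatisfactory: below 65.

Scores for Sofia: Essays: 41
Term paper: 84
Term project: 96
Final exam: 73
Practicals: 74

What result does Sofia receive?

Unsatisfactory

Weighted total:
  Essays 41 × 0.44 = 18.04
  Term paper 84 × 0.26 = 21.84
  Term project 96 × 0.1 = 9.6
  Final exam 73 × 0.06 = 4.38
  Practicals 74 × 0.14 = 10.36
Sum = 64.22
64.22 < 65 → Unsatisfactory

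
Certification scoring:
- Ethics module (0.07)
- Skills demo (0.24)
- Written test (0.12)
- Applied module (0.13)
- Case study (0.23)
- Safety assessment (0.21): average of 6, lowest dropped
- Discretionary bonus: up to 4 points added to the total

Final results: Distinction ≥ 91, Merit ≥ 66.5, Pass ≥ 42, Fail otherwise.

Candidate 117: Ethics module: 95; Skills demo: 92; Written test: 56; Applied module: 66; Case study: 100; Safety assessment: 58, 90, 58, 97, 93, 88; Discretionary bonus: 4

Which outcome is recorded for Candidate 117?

Safety assessment: drop 58 → average of remaining 5 = 426/5 = 85.2
Weighted total:
  Ethics module 95 × 0.07 = 6.65
  Skills demo 92 × 0.24 = 22.08
  Written test 56 × 0.12 = 6.72
  Applied module 66 × 0.13 = 8.58
  Case study 100 × 0.23 = 23
  Safety assessment 85.2 × 0.21 = 17.892
Sum = 84.922
Discretionary bonus: 84.922 + 4 = 88.922
88.922 is ≥ 66.5 and < 91 → Merit

Merit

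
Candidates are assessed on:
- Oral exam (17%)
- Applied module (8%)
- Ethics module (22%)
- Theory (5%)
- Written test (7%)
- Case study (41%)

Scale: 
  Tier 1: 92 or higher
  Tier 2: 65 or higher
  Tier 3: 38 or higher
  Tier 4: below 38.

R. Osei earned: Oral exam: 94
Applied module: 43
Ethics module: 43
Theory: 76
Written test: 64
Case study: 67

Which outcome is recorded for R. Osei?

Weighted total:
  Oral exam 94 × 0.17 = 15.98
  Applied module 43 × 0.08 = 3.44
  Ethics module 43 × 0.22 = 9.46
  Theory 76 × 0.05 = 3.8
  Written test 64 × 0.07 = 4.48
  Case study 67 × 0.41 = 27.47
Sum = 64.63
64.63 is ≥ 38 and < 65 → Tier 3

Tier 3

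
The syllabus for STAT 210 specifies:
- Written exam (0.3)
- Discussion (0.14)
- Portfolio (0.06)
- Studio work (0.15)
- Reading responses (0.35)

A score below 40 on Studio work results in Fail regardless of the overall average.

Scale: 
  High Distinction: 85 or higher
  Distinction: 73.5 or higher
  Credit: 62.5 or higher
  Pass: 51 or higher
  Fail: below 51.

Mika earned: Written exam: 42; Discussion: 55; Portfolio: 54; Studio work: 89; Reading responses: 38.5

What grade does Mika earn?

Studio work score 89 ≥ 40: minimum met.
Weighted total:
  Written exam 42 × 0.3 = 12.6
  Discussion 55 × 0.14 = 7.7
  Portfolio 54 × 0.06 = 3.24
  Studio work 89 × 0.15 = 13.35
  Reading responses 38.5 × 0.35 = 13.475
Sum = 50.365
50.365 < 51 → Fail

Fail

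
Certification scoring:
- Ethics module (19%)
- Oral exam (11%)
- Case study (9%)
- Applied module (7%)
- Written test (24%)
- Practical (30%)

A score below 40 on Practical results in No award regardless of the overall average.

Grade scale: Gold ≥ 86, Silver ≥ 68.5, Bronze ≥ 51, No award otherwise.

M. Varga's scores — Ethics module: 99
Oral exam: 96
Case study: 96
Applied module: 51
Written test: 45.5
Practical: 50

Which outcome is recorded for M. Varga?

Practical score 50 ≥ 40: minimum met.
Weighted total:
  Ethics module 99 × 0.19 = 18.81
  Oral exam 96 × 0.11 = 10.56
  Case study 96 × 0.09 = 8.64
  Applied module 51 × 0.07 = 3.57
  Written test 45.5 × 0.24 = 10.92
  Practical 50 × 0.3 = 15
Sum = 67.5
67.5 is ≥ 51 and < 68.5 → Bronze

Bronze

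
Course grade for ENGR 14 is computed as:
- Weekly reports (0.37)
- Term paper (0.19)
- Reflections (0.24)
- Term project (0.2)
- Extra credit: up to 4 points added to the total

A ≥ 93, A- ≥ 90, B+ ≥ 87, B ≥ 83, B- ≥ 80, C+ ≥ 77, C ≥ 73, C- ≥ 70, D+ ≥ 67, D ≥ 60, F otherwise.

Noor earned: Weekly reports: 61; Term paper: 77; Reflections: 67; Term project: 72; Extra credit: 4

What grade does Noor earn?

Weighted total:
  Weekly reports 61 × 0.37 = 22.57
  Term paper 77 × 0.19 = 14.63
  Reflections 67 × 0.24 = 16.08
  Term project 72 × 0.2 = 14.4
Sum = 67.68
Extra credit: 67.68 + 4 = 71.68
71.68 is ≥ 70 and < 73 → C-

C-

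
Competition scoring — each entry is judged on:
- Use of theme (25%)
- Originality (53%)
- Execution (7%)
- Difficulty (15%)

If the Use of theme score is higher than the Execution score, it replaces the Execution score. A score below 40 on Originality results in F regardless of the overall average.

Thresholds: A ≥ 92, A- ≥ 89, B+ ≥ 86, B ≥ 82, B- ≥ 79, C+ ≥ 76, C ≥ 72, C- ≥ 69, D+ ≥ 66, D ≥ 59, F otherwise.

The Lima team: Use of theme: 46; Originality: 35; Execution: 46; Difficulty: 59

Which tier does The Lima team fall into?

Use of theme (46) ≤ Execution (46), so Execution stays at 46.
Originality score 35 < 40: minimum not met.
Weighted total:
  Use of theme 46 × 0.25 = 11.5
  Originality 35 × 0.53 = 18.55
  Execution 46 × 0.07 = 3.22
  Difficulty 59 × 0.15 = 8.85
Sum = 42.12
Because the Originality minimum was not met, the result is F.

F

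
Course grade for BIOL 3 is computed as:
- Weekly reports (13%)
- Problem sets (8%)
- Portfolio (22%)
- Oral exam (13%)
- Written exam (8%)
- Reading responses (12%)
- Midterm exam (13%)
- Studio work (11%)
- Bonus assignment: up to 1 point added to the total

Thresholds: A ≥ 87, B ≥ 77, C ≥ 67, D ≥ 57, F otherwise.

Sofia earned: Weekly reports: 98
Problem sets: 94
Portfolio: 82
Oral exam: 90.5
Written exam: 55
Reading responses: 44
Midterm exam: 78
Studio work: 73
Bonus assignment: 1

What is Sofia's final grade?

Weighted total:
  Weekly reports 98 × 0.13 = 12.74
  Problem sets 94 × 0.08 = 7.52
  Portfolio 82 × 0.22 = 18.04
  Oral exam 90.5 × 0.13 = 11.765
  Written exam 55 × 0.08 = 4.4
  Reading responses 44 × 0.12 = 5.28
  Midterm exam 78 × 0.13 = 10.14
  Studio work 73 × 0.11 = 8.03
Sum = 77.915
Bonus assignment: 77.915 + 1 = 78.915
78.915 is ≥ 77 and < 87 → B

B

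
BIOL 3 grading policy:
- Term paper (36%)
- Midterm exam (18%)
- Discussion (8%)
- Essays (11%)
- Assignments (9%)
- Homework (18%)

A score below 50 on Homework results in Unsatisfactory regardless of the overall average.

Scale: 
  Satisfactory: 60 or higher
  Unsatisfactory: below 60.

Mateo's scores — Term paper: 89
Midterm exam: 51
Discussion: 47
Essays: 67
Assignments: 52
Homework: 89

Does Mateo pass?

Homework score 89 ≥ 50: minimum met.
Weighted total:
  Term paper 89 × 0.36 = 32.04
  Midterm exam 51 × 0.18 = 9.18
  Discussion 47 × 0.08 = 3.76
  Essays 67 × 0.11 = 7.37
  Assignments 52 × 0.09 = 4.68
  Homework 89 × 0.18 = 16.02
Sum = 73.05
73.05 ≥ 60 → Satisfactory

Satisfactory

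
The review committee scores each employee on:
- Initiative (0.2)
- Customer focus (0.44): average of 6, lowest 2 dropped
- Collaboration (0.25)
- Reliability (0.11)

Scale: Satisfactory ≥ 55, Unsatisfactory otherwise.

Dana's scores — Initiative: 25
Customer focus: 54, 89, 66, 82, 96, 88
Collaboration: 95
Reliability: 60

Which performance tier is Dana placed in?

Customer focus: drop 54, 66 → average of remaining 4 = 355/4 = 88.75
Weighted total:
  Initiative 25 × 0.2 = 5
  Customer focus 88.75 × 0.44 = 39.05
  Collaboration 95 × 0.25 = 23.75
  Reliability 60 × 0.11 = 6.6
Sum = 74.4
74.4 ≥ 55 → Satisfactory

Satisfactory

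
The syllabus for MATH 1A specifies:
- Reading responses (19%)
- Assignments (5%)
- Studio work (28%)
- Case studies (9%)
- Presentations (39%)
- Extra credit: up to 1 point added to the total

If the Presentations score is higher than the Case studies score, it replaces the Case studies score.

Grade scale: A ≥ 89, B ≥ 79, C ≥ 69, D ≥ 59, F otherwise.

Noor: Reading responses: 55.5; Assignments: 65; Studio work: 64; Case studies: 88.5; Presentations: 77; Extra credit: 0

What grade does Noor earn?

Presentations (77) ≤ Case studies (88.5), so Case studies stays at 88.5.
Weighted total:
  Reading responses 55.5 × 0.19 = 10.545
  Assignments 65 × 0.05 = 3.25
  Studio work 64 × 0.28 = 17.92
  Case studies 88.5 × 0.09 = 7.965
  Presentations 77 × 0.39 = 30.03
Sum = 69.71
Extra credit: 69.71 + 0 = 69.71
69.71 is ≥ 69 and < 79 → C

C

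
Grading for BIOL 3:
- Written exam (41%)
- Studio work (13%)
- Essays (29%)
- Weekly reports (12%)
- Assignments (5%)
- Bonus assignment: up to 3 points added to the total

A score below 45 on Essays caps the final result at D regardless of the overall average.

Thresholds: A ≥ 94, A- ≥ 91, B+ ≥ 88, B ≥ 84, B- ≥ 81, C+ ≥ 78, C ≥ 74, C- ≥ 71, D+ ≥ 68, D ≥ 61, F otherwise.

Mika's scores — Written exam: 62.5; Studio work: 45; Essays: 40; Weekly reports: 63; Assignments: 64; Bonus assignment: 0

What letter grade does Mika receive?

F

Essays score 40 < 45: minimum not met.
Weighted total:
  Written exam 62.5 × 0.41 = 25.625
  Studio work 45 × 0.13 = 5.85
  Essays 40 × 0.29 = 11.6
  Weekly reports 63 × 0.12 = 7.56
  Assignments 64 × 0.05 = 3.2
Sum = 53.835
Bonus assignment: 53.835 + 0 = 53.835
53.835 would be F; cap at D applies → F.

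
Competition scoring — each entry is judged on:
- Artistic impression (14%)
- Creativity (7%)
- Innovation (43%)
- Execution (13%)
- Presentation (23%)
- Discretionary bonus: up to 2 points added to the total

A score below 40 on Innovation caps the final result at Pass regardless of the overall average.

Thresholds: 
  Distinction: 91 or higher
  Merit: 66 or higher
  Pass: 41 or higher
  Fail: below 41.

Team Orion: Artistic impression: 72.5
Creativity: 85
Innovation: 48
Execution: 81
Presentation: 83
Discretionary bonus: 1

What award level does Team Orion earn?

Innovation score 48 ≥ 40: minimum met.
Weighted total:
  Artistic impression 72.5 × 0.14 = 10.15
  Creativity 85 × 0.07 = 5.95
  Innovation 48 × 0.43 = 20.64
  Execution 81 × 0.13 = 10.53
  Presentation 83 × 0.23 = 19.09
Sum = 66.36
Discretionary bonus: 66.36 + 1 = 67.36
67.36 is ≥ 66 and < 91 → Merit

Merit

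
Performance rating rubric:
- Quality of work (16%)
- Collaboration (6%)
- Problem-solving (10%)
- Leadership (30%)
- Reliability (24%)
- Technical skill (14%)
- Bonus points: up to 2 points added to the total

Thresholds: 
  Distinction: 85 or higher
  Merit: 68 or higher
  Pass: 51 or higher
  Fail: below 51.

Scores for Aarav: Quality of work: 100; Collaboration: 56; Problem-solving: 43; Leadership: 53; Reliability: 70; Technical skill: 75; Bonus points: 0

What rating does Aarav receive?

Weighted total:
  Quality of work 100 × 0.16 = 16
  Collaboration 56 × 0.06 = 3.36
  Problem-solving 43 × 0.1 = 4.3
  Leadership 53 × 0.3 = 15.9
  Reliability 70 × 0.24 = 16.8
  Technical skill 75 × 0.14 = 10.5
Sum = 66.86
Bonus points: 66.86 + 0 = 66.86
66.86 is ≥ 51 and < 68 → Pass

Pass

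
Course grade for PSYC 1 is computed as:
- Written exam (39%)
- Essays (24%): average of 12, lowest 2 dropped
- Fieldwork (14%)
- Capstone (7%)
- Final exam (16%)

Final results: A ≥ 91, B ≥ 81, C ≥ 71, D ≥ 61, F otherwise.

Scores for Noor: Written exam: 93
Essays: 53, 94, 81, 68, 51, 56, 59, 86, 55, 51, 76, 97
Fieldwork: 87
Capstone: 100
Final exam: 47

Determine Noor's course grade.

Essays: drop 51, 51 → average of remaining 10 = 725/10 = 72.5
Weighted total:
  Written exam 93 × 0.39 = 36.27
  Essays 72.5 × 0.24 = 17.4
  Fieldwork 87 × 0.14 = 12.18
  Capstone 100 × 0.07 = 7
  Final exam 47 × 0.16 = 7.52
Sum = 80.37
80.37 is ≥ 71 and < 81 → C

C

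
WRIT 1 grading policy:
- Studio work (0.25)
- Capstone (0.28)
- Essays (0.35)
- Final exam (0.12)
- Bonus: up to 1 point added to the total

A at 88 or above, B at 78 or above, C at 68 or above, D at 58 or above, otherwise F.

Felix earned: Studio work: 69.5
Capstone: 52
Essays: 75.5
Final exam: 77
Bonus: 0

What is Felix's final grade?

Weighted total:
  Studio work 69.5 × 0.25 = 17.375
  Capstone 52 × 0.28 = 14.56
  Essays 75.5 × 0.35 = 26.425
  Final exam 77 × 0.12 = 9.24
Sum = 67.6
Bonus: 67.6 + 0 = 67.6
67.6 is ≥ 58 and < 68 → D

D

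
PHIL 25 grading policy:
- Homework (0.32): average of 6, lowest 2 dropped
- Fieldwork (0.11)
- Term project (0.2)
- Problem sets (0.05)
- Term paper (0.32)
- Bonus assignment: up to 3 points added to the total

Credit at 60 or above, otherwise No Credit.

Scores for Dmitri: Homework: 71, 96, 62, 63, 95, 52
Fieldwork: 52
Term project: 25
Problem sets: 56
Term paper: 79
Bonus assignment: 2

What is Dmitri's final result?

Credit

Homework: drop 52, 62 → average of remaining 4 = 325/4 = 81.25
Weighted total:
  Homework 81.25 × 0.32 = 26
  Fieldwork 52 × 0.11 = 5.72
  Term project 25 × 0.2 = 5
  Problem sets 56 × 0.05 = 2.8
  Term paper 79 × 0.32 = 25.28
Sum = 64.8
Bonus assignment: 64.8 + 2 = 66.8
66.8 ≥ 60 → Credit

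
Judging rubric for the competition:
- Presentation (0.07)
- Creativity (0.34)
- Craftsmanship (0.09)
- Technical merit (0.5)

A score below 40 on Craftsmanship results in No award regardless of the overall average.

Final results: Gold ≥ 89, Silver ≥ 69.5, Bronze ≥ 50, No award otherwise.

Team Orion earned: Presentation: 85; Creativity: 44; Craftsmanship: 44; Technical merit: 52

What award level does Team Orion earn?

Bronze

Craftsmanship score 44 ≥ 40: minimum met.
Weighted total:
  Presentation 85 × 0.07 = 5.95
  Creativity 44 × 0.34 = 14.96
  Craftsmanship 44 × 0.09 = 3.96
  Technical merit 52 × 0.5 = 26
Sum = 50.87
50.87 is ≥ 50 and < 69.5 → Bronze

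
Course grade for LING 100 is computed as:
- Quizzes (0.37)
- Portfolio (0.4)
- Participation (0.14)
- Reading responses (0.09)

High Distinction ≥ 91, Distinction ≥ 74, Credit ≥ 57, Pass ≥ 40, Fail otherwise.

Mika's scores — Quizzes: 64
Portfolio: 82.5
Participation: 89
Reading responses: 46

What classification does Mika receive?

Weighted total:
  Quizzes 64 × 0.37 = 23.68
  Portfolio 82.5 × 0.4 = 33
  Participation 89 × 0.14 = 12.46
  Reading responses 46 × 0.09 = 4.14
Sum = 73.28
73.28 is ≥ 57 and < 74 → Credit

Credit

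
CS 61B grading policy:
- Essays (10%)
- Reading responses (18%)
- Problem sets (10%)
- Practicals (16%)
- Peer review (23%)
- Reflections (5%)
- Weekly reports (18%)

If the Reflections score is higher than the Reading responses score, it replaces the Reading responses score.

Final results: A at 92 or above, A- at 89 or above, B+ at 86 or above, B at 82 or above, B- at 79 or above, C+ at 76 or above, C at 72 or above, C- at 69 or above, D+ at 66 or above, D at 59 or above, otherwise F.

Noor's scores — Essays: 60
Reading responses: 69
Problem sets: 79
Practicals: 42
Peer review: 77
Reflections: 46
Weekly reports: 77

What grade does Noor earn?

D+

Reflections (46) ≤ Reading responses (69), so Reading responses stays at 69.
Weighted total:
  Essays 60 × 0.1 = 6
  Reading responses 69 × 0.18 = 12.42
  Problem sets 79 × 0.1 = 7.9
  Practicals 42 × 0.16 = 6.72
  Peer review 77 × 0.23 = 17.71
  Reflections 46 × 0.05 = 2.3
  Weekly reports 77 × 0.18 = 13.86
Sum = 66.91
66.91 is ≥ 66 and < 69 → D+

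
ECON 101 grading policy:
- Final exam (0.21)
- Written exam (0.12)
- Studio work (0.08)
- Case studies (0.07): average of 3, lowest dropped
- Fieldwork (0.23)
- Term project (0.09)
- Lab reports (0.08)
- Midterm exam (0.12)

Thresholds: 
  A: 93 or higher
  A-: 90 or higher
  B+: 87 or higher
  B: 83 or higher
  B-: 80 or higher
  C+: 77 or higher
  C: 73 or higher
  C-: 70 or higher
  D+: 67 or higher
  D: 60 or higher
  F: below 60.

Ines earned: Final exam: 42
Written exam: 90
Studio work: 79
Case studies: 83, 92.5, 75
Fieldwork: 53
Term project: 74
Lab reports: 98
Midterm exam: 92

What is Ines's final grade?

Case studies: drop 75 → average of remaining 2 = 175.5/2 = 87.75
Weighted total:
  Final exam 42 × 0.21 = 8.82
  Written exam 90 × 0.12 = 10.8
  Studio work 79 × 0.08 = 6.32
  Case studies 87.75 × 0.07 = 6.1425
  Fieldwork 53 × 0.23 = 12.19
  Term project 74 × 0.09 = 6.66
  Lab reports 98 × 0.08 = 7.84
  Midterm exam 92 × 0.12 = 11.04
Sum = 69.8125
69.8125 is ≥ 67 and < 70 → D+

D+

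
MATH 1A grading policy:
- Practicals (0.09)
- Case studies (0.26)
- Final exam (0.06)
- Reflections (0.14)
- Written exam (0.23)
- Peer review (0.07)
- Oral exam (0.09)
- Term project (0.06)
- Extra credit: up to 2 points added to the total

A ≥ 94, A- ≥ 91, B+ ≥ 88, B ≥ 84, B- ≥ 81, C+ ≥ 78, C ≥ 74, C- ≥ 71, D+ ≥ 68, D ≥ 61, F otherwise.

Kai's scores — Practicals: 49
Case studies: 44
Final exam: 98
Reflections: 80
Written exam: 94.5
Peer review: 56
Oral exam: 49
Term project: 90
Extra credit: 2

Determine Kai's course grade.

D+

Weighted total:
  Practicals 49 × 0.09 = 4.41
  Case studies 44 × 0.26 = 11.44
  Final exam 98 × 0.06 = 5.88
  Reflections 80 × 0.14 = 11.2
  Written exam 94.5 × 0.23 = 21.735
  Peer review 56 × 0.07 = 3.92
  Oral exam 49 × 0.09 = 4.41
  Term project 90 × 0.06 = 5.4
Sum = 68.395
Extra credit: 68.395 + 2 = 70.395
70.395 is ≥ 68 and < 71 → D+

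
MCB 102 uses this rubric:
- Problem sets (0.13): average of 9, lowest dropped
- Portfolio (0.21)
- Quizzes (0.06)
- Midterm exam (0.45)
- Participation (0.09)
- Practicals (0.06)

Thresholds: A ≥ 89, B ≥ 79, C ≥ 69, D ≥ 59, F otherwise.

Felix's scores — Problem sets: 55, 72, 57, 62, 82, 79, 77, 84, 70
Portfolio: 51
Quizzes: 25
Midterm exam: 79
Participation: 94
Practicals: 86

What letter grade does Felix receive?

C

Problem sets: drop 55 → average of remaining 8 = 583/8 = 72.875
Weighted total:
  Problem sets 72.875 × 0.13 = 9.47375
  Portfolio 51 × 0.21 = 10.71
  Quizzes 25 × 0.06 = 1.5
  Midterm exam 79 × 0.45 = 35.55
  Participation 94 × 0.09 = 8.46
  Practicals 86 × 0.06 = 5.16
Sum = 70.85375
70.85375 is ≥ 69 and < 79 → C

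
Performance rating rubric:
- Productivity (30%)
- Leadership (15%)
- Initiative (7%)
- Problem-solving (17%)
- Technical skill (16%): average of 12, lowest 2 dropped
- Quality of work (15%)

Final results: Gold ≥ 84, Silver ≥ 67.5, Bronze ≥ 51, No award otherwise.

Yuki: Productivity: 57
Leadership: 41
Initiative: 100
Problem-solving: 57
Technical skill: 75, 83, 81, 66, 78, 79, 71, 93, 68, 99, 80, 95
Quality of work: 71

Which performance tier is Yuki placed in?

Technical skill: drop 66, 68 → average of remaining 10 = 834/10 = 83.4
Weighted total:
  Productivity 57 × 0.3 = 17.1
  Leadership 41 × 0.15 = 6.15
  Initiative 100 × 0.07 = 7
  Problem-solving 57 × 0.17 = 9.69
  Technical skill 83.4 × 0.16 = 13.344
  Quality of work 71 × 0.15 = 10.65
Sum = 63.934
63.934 is ≥ 51 and < 67.5 → Bronze

Bronze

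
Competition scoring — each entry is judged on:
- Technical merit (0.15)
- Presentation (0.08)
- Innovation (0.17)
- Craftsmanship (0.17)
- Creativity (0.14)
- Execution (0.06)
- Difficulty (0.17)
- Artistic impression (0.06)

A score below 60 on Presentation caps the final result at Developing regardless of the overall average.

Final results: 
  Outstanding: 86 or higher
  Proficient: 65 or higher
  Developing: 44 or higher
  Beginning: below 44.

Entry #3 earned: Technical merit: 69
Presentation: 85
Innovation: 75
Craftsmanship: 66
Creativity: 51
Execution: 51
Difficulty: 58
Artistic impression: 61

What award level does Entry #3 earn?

Presentation score 85 ≥ 60: minimum met.
Weighted total:
  Technical merit 69 × 0.15 = 10.35
  Presentation 85 × 0.08 = 6.8
  Innovation 75 × 0.17 = 12.75
  Craftsmanship 66 × 0.17 = 11.22
  Creativity 51 × 0.14 = 7.14
  Execution 51 × 0.06 = 3.06
  Difficulty 58 × 0.17 = 9.86
  Artistic impression 61 × 0.06 = 3.66
Sum = 64.84
64.84 is ≥ 44 and < 65 → Developing

Developing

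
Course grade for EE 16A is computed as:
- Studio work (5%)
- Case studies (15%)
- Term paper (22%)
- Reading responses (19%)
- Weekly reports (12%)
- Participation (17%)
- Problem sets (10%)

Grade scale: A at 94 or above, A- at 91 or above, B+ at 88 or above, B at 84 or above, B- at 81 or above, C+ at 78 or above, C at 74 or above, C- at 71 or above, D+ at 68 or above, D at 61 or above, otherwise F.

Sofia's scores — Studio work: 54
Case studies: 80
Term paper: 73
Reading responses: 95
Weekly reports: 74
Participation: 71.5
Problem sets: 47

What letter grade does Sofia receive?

Weighted total:
  Studio work 54 × 0.05 = 2.7
  Case studies 80 × 0.15 = 12
  Term paper 73 × 0.22 = 16.06
  Reading responses 95 × 0.19 = 18.05
  Weekly reports 74 × 0.12 = 8.88
  Participation 71.5 × 0.17 = 12.155
  Problem sets 47 × 0.1 = 4.7
Sum = 74.545
74.545 is ≥ 74 and < 78 → C

C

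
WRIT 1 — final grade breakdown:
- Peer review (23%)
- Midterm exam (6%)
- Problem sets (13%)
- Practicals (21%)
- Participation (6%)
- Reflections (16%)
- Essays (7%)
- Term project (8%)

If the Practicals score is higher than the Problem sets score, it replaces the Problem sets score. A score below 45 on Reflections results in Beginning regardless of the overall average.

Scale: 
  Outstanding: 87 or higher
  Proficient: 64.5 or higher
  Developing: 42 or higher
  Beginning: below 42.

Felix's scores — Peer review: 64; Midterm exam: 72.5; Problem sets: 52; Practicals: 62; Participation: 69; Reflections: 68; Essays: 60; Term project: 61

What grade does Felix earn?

Developing

Practicals (62) > Problem sets (52), so Problem sets counts as 62.
Reflections score 68 ≥ 45: minimum met.
Weighted total:
  Peer review 64 × 0.23 = 14.72
  Midterm exam 72.5 × 0.06 = 4.35
  Problem sets 62 × 0.13 = 8.06
  Practicals 62 × 0.21 = 13.02
  Participation 69 × 0.06 = 4.14
  Reflections 68 × 0.16 = 10.88
  Essays 60 × 0.07 = 4.2
  Term project 61 × 0.08 = 4.88
Sum = 64.25
64.25 is ≥ 42 and < 64.5 → Developing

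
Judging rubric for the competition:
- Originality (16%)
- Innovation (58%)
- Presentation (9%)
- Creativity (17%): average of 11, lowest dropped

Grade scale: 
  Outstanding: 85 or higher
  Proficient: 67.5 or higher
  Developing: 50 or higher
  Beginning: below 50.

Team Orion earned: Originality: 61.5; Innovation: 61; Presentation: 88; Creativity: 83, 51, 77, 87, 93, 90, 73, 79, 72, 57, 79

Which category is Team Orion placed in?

Creativity: drop 51 → average of remaining 10 = 790/10 = 79
Weighted total:
  Originality 61.5 × 0.16 = 9.84
  Innovation 61 × 0.58 = 35.38
  Presentation 88 × 0.09 = 7.92
  Creativity 79 × 0.17 = 13.43
Sum = 66.57
66.57 is ≥ 50 and < 67.5 → Developing

Developing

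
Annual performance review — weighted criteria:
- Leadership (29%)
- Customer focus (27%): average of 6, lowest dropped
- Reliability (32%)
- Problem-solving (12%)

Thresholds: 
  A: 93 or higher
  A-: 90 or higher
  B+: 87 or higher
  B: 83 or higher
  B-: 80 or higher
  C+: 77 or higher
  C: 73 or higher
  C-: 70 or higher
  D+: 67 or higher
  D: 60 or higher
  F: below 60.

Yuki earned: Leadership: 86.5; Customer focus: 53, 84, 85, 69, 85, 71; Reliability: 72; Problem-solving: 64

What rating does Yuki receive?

C+

Customer focus: drop 53 → average of remaining 5 = 394/5 = 78.8
Weighted total:
  Leadership 86.5 × 0.29 = 25.085
  Customer focus 78.8 × 0.27 = 21.276
  Reliability 72 × 0.32 = 23.04
  Problem-solving 64 × 0.12 = 7.68
Sum = 77.081
77.081 is ≥ 77 and < 80 → C+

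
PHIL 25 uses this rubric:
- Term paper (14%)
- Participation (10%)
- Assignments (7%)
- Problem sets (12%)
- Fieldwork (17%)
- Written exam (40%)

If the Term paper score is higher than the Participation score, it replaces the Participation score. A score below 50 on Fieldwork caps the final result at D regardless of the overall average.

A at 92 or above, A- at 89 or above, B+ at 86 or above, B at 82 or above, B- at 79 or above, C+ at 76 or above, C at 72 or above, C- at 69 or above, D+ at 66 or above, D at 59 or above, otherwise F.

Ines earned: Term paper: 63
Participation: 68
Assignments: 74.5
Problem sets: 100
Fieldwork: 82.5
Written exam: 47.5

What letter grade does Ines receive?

D

Term paper (63) ≤ Participation (68), so Participation stays at 68.
Fieldwork score 82.5 ≥ 50: minimum met.
Weighted total:
  Term paper 63 × 0.14 = 8.82
  Participation 68 × 0.1 = 6.8
  Assignments 74.5 × 0.07 = 5.215
  Problem sets 100 × 0.12 = 12
  Fieldwork 82.5 × 0.17 = 14.025
  Written exam 47.5 × 0.4 = 19
Sum = 65.86
65.86 is ≥ 59 and < 66 → D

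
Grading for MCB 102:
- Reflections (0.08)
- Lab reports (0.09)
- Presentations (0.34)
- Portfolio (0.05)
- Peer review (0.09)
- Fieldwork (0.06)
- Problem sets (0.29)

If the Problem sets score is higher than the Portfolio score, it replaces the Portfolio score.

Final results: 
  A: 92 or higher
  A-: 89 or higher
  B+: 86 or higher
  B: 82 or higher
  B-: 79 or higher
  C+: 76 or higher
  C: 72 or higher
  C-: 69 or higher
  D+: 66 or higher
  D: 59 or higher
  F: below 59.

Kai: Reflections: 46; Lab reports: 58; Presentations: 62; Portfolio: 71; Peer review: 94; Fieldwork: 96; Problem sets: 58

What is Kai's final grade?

Problem sets (58) ≤ Portfolio (71), so Portfolio stays at 71.
Weighted total:
  Reflections 46 × 0.08 = 3.68
  Lab reports 58 × 0.09 = 5.22
  Presentations 62 × 0.34 = 21.08
  Portfolio 71 × 0.05 = 3.55
  Peer review 94 × 0.09 = 8.46
  Fieldwork 96 × 0.06 = 5.76
  Problem sets 58 × 0.29 = 16.82
Sum = 64.57
64.57 is ≥ 59 and < 66 → D

D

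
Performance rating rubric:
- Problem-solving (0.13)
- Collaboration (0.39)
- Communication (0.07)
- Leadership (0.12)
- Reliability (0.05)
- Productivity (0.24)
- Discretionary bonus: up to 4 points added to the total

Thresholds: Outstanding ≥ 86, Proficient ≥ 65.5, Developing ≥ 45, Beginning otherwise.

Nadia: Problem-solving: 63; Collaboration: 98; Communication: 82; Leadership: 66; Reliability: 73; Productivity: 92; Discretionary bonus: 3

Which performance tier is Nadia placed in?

Weighted total:
  Problem-solving 63 × 0.13 = 8.19
  Collaboration 98 × 0.39 = 38.22
  Communication 82 × 0.07 = 5.74
  Leadership 66 × 0.12 = 7.92
  Reliability 73 × 0.05 = 3.65
  Productivity 92 × 0.24 = 22.08
Sum = 85.8
Discretionary bonus: 85.8 + 3 = 88.8
88.8 ≥ 86 → Outstanding

Outstanding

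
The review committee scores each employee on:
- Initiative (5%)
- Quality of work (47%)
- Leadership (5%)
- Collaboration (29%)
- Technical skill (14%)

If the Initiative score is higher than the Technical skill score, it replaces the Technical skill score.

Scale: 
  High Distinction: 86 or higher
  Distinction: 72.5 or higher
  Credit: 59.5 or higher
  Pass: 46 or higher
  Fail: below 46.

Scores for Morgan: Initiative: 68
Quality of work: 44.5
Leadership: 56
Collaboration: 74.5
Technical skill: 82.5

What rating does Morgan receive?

Initiative (68) ≤ Technical skill (82.5), so Technical skill stays at 82.5.
Weighted total:
  Initiative 68 × 0.05 = 3.4
  Quality of work 44.5 × 0.47 = 20.915
  Leadership 56 × 0.05 = 2.8
  Collaboration 74.5 × 0.29 = 21.605
  Technical skill 82.5 × 0.14 = 11.55
Sum = 60.27
60.27 is ≥ 59.5 and < 72.5 → Credit

Credit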